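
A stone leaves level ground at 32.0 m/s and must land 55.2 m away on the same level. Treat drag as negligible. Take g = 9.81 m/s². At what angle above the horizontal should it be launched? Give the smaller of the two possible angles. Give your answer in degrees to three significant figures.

16.0°

R = v₀² sin 2θ / g gives sin 2θ = gR/v₀² = 9.81·55.2/32.0² = 0.5288.
2θ = 31.93° or 180° − 31.93° = 148.1°, so θ = 15.96° or 74.04°.
The smaller angle is 15.96°.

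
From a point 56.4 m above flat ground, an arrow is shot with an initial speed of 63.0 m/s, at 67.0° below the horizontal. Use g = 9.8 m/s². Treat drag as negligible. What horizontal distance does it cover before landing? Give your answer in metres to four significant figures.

22.24 m

vₓ = 63.00 cos 67.0° = 24.62 m/s; v_y0 = −57.99 m/s (downward).
The projectile lands when y = 56.4 + (−57.99) t − ½·9.80·t² = 0. Positive root: t = (−57.99 + √(57.99² + 2·9.80·56.4)) / 9.80 = (−57.99 + 66.85) / 9.80 = 0.9036 s.
Horizontal distance: R = vₓ t = 24.62 × 0.9036 = 22.24 m.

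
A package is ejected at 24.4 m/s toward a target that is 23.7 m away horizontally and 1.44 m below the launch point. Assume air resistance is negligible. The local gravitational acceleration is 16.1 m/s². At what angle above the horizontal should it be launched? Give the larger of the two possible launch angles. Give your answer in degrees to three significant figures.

70.6°

Trajectory: y = x tanθ − g x² (1 + tan²θ)/(2v₀²). With x = 23.7, y = −1.44, v₀ = 24.4, g = 16.1:
7.595 tan²θ − 23.7 tanθ + (6.155) = 0.
tanθ = [23.7 ± √(23.7² − 4 × 7.595 × (6.155))] / (2 × 7.595) = (23.7 ± 19.36) / 15.19, giving tanθ = 0.2859 or 2.835.
θ = 15.95° or 70.57°; the larger is 70.57°.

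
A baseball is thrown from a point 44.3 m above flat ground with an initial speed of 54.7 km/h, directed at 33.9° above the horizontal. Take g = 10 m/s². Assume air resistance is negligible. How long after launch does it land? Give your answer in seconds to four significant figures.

Convert: 54.7 km/h = 54.7/3.6 = 15.19 m/s.
vₓ = 15.19 cos 33.9° = 12.61 m/s; v_y0 = 15.19 sin 33.9° = 8.475 m/s.
The projectile lands when y = 44.3 + (8.475) t − ½·10.0·t² = 0. Positive root: t = (8.475 + √(8.475² + 2·10.0·44.3)) / 10.0 = (8.475 + 30.95) / 10.0 = 3.942 s.

3.942 s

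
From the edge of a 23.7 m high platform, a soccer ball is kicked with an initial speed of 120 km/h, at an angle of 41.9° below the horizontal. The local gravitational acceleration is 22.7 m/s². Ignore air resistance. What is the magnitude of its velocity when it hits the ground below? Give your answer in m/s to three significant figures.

46.8 m/s

Convert: 120 km/h = 120/3.6 = 33.33 m/s.
Resolve: vₓ = 33.33 cos 41.9° = 24.81 m/s and v_y0 = −22.26 m/s (downward).
With up positive and y = 0 at the ground: y(t) = 23.7 + (−22.26) t − 11.35 t². Setting y = 0 and taking the positive root: t = [−22.26 + √(22.26² + 2·22.7·23.7)] / 22.7 = (−22.26 + 39.64) / 22.7 = 0.7657 s.
Vertical velocity at impact: v_y = v_y0 − g t = −22.26 − 22.7 × 0.7657 = −39.64 m/s.
Speed: |v| = √(vₓ² + v_y²) = √(24.81² + 39.64²) = 46.77 m/s.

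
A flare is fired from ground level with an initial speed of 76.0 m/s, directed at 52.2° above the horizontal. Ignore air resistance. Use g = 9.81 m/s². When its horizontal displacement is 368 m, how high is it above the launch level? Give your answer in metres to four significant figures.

Components: vₓ = 76.00 cos 52.2° = 46.58 m/s, v_y0 = 76.00 sin 52.2° = 60.05 m/s.
x = vₓ t ⇒ t = 368/46.58 = 7.900 s.
Height: y = v_y0 t − ½ g t² = 60.05 × 7.900 − 4.905 × 7.900² = 474.4 − 306.1 = 168.3 m.

168.3 m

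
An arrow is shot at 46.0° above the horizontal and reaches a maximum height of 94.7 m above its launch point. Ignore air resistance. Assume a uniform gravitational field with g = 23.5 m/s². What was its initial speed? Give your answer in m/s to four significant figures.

92.74 m/s

At the peak v_y = 0, so v_y0 = √(2gH) = √(2 × 23.5 × 94.7) = 66.72 m/s.
v_y0 = v₀ sin θ ⇒ v₀ = 66.72 / sin 46.0° = 92.74 m/s.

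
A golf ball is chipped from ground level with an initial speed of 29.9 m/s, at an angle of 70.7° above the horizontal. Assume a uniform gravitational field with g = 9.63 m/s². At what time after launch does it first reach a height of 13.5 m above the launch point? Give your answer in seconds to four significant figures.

Horizontal component vₓ = 29.90 cos 70.7° = 9.882 m/s; vertical v_y0 = 29.90 sin 70.7° = 28.22 m/s.
Require v_y0 t − ½ g t² = 13.5, i.e. 4.815 t² − 28.22 t + 13.5 = 0.
t = [28.22 ± √(28.22² − 2·9.63·13.5)] / 9.63 = (28.22 ± 23.16) / 9.63, so t = 0.5255 s or t = 5.335 s.
The first (ascending) time is 0.5255 s.

0.5255 s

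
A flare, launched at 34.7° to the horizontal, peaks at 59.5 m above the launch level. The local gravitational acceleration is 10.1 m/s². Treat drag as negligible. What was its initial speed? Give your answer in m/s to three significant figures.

60.9 m/s

At the peak v_y = 0, so v_y0 = √(2gH) = √(2 × 10.1 × 59.5) = 34.67 m/s.
v_y0 = v₀ sin θ ⇒ v₀ = 34.67 / sin 34.7° = 60.90 m/s.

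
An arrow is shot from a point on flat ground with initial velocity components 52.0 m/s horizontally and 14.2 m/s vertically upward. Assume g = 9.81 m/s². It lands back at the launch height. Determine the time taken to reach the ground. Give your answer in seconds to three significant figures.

Landing at launch height ⇒ T = 2 v_y0 / g = 2 × 14.20 / 9.81 = 2.895 s.

2.90 s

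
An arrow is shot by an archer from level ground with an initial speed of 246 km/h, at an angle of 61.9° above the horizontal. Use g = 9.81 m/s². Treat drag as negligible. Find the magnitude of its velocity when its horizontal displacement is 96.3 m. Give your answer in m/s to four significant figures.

Convert: 246 km/h = 246/3.6 = 68.33 m/s.
Components: vₓ = 68.33 cos 61.9° = 32.19 m/s, v_y0 = 68.33 sin 61.9° = 60.28 m/s.
Time to reach x = 96.3 m: t = x/vₓ = 96.3/32.19 = 2.992 s.
Vertical velocity there: v_y = v_y0 − g t = 60.28 − 9.81 × 2.992 = 30.93 m/s.
Speed: √(vₓ² + v_y²) = √(32.19² + 30.93²) = 44.64 m/s.

44.64 m/s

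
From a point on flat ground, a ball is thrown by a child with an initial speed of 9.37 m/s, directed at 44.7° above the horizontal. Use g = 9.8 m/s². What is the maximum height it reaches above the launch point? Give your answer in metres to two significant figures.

vₓ = 9.370 cos 44.7° = 6.660 m/s; v_y0 = 9.370 sin 44.7° = 6.591 m/s.
Peak height H = v_y0² / (2g) = 43.439 / 19.60 = 2.216 m.

2.2 m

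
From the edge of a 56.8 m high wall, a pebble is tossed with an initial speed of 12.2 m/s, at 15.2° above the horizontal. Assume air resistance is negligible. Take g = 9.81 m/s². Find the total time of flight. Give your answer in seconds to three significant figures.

Components: vₓ = 12.20 cos 15.2° = 11.77 m/s, v_y0 = 12.20 sin 15.2° = 3.199 m/s.
Vertical motion (up positive, ground at y = 0): 4.905 t² − (3.199) t − 56.8 = 0, so t = (3.199 + √(3.199² + 2·9.81·56.8)) / 9.81 = (3.199 + 33.54) / 9.81 = 3.745 s.

3.74 s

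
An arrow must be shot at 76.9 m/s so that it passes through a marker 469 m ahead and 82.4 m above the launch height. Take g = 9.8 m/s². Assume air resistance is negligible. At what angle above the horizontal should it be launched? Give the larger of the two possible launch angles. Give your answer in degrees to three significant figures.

60.1°

Trajectory: y = x tanθ − g x² (1 + tan²θ)/(2v₀²). With x = 469, y = 82.4, v₀ = 76.9, g = 9.80:
182.3 tan²θ − 469 tanθ + (264.7) = 0.
tanθ = [469 ± √(469² − 4 × 182.3 × (264.7))] / (2 × 182.3) = (469 ± 164.4) / 364.5, giving tanθ = 0.8357 or 1.738.
θ = 39.89° or 60.08°; the larger is 60.08°.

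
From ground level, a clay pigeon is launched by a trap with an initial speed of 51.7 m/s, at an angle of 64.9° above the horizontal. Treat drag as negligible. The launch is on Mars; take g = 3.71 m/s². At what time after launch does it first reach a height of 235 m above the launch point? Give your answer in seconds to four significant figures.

6.913 s

vₓ = 51.70 cos 64.9° = 21.93 m/s; v_y0 = 51.70 sin 64.9° = 46.82 m/s.
Require v_y0 t − ½ g t² = 235, i.e. 1.855 t² − 46.82 t + 235 = 0.
t = [46.82 ± √(46.82² − 2·3.71·235)] / 3.71 = (46.82 ± 21.17) / 3.71, so t = 6.913 s or t = 18.33 s.
The first (ascending) time is 6.913 s.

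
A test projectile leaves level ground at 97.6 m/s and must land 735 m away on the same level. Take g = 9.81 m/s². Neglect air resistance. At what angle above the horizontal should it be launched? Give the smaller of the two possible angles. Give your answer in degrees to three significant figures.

24.6°

From R = (v₀²/g) sin 2θ: sin 2θ = 9.81 × 735 / 9525.8 = 0.7569.
2θ = 49.19° or 180° − 49.19° = 130.8°, so θ = 24.60° or 65.40°.
The smaller angle is 24.60°.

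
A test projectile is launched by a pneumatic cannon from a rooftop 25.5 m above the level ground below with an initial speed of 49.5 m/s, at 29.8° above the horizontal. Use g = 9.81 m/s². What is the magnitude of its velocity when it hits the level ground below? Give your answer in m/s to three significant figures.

54.3 m/s

Horizontal component vₓ = 49.50 cos 29.8° = 42.95 m/s; vertical v_y0 = 49.50 sin 29.8° = 24.60 m/s.
The projectile lands when y = 25.5 + (24.60) t − ½·9.81·t² = 0. Positive root: t = (24.60 + √(24.60² + 2·9.81·25.5)) / 9.81 = (24.60 + 33.25) / 9.81 = 5.897 s.
Vertical velocity at impact: v_y = v_y0 − g t = 24.60 − 9.81 × 5.897 = −33.25 m/s.
Speed: |v| = √(vₓ² + v_y²) = √(42.95² + 33.25²) = 54.32 m/s.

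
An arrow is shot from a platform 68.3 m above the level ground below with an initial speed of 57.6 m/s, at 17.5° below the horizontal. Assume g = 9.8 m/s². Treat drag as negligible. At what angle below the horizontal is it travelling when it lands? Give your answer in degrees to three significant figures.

36.4°

Horizontal component vₓ = 57.60 cos 17.5° = 54.93 m/s; vertical v_y0 = −17.32 m/s (downward).
The projectile lands when y = 68.3 + (−17.32) t − ½·9.80·t² = 0. Positive root: t = (−17.32 + √(17.32² + 2·9.80·68.3)) / 9.80 = (−17.32 + 40.48) / 9.80 = 2.363 s.
At impact: v_y = v_y0 − g t = −40.48 m/s; vₓ = 54.93 m/s.
Angle below horizontal: arctan(|v_y|/vₓ) = arctan(40.48/54.93) = 36.39°.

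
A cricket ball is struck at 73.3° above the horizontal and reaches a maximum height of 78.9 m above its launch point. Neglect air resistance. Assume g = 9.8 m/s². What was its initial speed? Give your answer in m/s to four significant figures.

41.06 m/s

At the peak v_y = 0, so v_y0 = √(2gH) = √(2 × 9.80 × 78.9) = 39.32 m/s.
v_y0 = v₀ sin θ ⇒ v₀ = 39.32 / sin 73.3° = 41.06 m/s.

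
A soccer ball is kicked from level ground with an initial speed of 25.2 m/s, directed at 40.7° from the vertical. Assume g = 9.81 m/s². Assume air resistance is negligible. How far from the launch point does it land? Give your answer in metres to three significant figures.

vₓ = 25.20 sin 40.7° = 16.43 m/s; v_y0 = 25.20 cos 40.7° = 19.10 m/s.
Flight time T = 2 v_y0 / g = 3.895 s.
Horizontal distance R = vₓ T = 16.43 × 3.895 = 64.01 m.

64.0 m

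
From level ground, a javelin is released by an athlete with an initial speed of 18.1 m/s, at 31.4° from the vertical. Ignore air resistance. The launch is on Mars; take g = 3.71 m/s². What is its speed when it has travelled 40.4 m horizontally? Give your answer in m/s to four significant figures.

Resolve: vₓ = 18.10 sin 31.4° = 9.430 m/s and v_y0 = 18.10 cos 31.4° = 15.45 m/s.
Time to reach x = 40.4 m: t = x/vₓ = 40.4/9.430 = 4.284 s.
Vertical velocity there: v_y = v_y0 − g t = 15.45 − 3.71 × 4.284 = −0.4446 m/s.
Speed: √(vₓ² + v_y²) = √(9.430² + 0.4446²) = 9.441 m/s.

9.441 m/s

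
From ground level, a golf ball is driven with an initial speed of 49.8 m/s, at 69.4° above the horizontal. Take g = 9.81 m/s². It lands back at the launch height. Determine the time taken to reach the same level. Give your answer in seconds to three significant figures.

9.50 s

vₓ = 49.80 cos 69.4° = 17.52 m/s; v_y0 = 49.80 sin 69.4° = 46.62 m/s.
Time of flight on level ground: T = 2 v_y0 / g = 2 × 46.62 / 9.81 = 9.504 s.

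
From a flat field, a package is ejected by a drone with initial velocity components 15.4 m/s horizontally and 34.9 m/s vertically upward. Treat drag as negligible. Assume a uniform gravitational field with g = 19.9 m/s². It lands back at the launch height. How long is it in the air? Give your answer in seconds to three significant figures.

3.51 s

Time of flight on level ground: T = 2 v_y0 / g = 2 × 34.90 / 19.9 = 3.508 s.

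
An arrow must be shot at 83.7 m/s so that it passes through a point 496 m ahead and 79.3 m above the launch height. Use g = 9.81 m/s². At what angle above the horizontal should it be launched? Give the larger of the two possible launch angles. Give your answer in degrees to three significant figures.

Trajectory: y = x tanθ − g x² (1 + tan²θ)/(2v₀²). With x = 496, y = 79.3, v₀ = 83.7, g = 9.81:
172.2 tan²θ − 496 tanθ + (251.5) = 0.
tanθ = [496 ± √(496² − 4 × 172.2 × (251.5))] / (2 × 172.2) = (496 ± 269.6) / 344.5, giving tanθ = 0.6571 or 2.222.
θ = 33.31° or 65.77°; the larger is 65.77°.

65.8°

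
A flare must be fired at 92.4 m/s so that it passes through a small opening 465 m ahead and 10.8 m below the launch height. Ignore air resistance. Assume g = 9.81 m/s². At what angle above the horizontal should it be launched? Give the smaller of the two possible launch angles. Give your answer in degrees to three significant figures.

Trajectory: y = x tanθ − g x² (1 + tan²θ)/(2v₀²). With x = 465, y = −10.8, v₀ = 92.4, g = 9.81:
124.2 tan²θ − 465 tanθ + (113.4) = 0.
tanθ = [465 ± √(465² − 4 × 124.2 × (113.4))] / (2 × 124.2) = (465 ± 399.8) / 248.4, giving tanθ = 0.2623 or 3.481.
θ = 14.70° or 73.97°; the smaller is 14.70°.

14.7°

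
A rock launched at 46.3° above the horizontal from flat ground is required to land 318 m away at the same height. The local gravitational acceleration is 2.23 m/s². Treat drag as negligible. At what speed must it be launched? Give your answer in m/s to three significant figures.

26.6 m/s

Level-ground range: R = v₀² sin(2θ)/g, so v₀ = √(gR / sin 2θ).
v₀ = √(2.23 × 318 / sin 92.60°) = √(709.1 / 0.9990) = √709.87 = 26.64 m/s.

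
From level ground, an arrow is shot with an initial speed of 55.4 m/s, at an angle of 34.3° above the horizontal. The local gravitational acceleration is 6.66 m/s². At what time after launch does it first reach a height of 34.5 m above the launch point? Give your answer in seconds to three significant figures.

Resolve: vₓ = 55.40 cos 34.3° = 45.77 m/s and v_y0 = 55.40 sin 34.3° = 31.22 m/s.
Require v_y0 t − ½ g t² = 34.5, i.e. 3.330 t² − 31.22 t + 34.5 = 0.
t = [31.22 ± √(31.22² − 2·6.66·34.5)] / 6.66 = (31.22 ± 22.70) / 6.66, so t = 1.280 s or t = 8.095 s.
The first (ascending) time is 1.280 s.

1.28 s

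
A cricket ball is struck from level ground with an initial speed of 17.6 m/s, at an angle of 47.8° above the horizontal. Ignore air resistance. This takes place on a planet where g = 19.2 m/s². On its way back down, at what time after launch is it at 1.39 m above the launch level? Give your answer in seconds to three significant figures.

1.24 s

vₓ = 17.60 cos 47.8° = 11.82 m/s; v_y0 = 17.60 sin 47.8° = 13.04 m/s.
Require v_y0 t − ½ g t² = 1.39, i.e. 9.600 t² − 13.04 t + 1.39 = 0.
t = [13.04 ± √(13.04² − 2·19.2·1.39)] / 19.2 = (13.04 ± 10.80) / 19.2, so t = 0.1166 s or t = 1.242 s.
The descending-branch root is 1.242 s.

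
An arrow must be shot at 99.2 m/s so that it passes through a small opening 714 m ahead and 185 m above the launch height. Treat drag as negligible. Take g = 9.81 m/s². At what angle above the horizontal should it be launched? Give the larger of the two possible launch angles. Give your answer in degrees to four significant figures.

62.25°

Trajectory: y = x tanθ − g x² (1 + tan²θ)/(2v₀²). With x = 714, y = 185, v₀ = 99.2, g = 9.81:
254.1 tan²θ − 714 tanθ + (439.1) = 0.
tanθ = [714 ± √(714² − 4 × 254.1 × (439.1))] / (2 × 254.1) = (714 ± 252.0) / 508.2, giving tanθ = 0.9092 or 1.901.
θ = 42.28° or 62.25°; the larger is 62.25°.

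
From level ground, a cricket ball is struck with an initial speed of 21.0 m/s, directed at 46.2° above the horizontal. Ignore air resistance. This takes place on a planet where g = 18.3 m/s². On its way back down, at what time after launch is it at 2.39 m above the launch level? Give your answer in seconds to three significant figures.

1.48 s

vₓ = 21.00 cos 46.2° = 14.54 m/s; v_y0 = 21.00 sin 46.2° = 15.16 m/s.
Require v_y0 t − ½ g t² = 2.39, i.e. 9.150 t² − 15.16 t + 2.39 = 0.
t = [15.16 ± √(15.16² − 2·18.3·2.39)] / 18.3 = (15.16 ± 11.93) / 18.3, so t = 0.1765 s or t = 1.480 s.
The descending-branch root is 1.480 s.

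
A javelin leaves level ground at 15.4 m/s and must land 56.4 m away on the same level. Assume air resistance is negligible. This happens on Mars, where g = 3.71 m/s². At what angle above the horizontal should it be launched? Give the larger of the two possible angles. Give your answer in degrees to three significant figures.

Level-ground range R = v₀² sin(2θ)/g ⇒ sin(2θ) = gR/v₀² = 3.71 × 56.4 / 15.4² = 0.8823.
2θ = 61.92° or 180° − 61.92° = 118.1°, so θ = 30.96° or 59.04°.
The larger angle is 59.04°.

59.0°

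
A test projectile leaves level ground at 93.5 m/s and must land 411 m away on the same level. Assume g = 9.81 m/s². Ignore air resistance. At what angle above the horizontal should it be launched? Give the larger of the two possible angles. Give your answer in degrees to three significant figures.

76.3°

From R = (v₀²/g) sin 2θ: sin 2θ = 9.81 × 411 / 8742.2 = 0.4612.
2θ = 27.46° or 180° − 27.46° = 152.5°, so θ = 13.73° or 76.27°.
The larger angle is 76.27°.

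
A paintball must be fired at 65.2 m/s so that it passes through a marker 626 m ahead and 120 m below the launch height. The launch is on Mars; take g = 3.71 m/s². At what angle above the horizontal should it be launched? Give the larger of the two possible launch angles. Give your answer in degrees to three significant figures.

74.4°

Trajectory: y = x tanθ − g x² (1 + tan²θ)/(2v₀²). With x = 626, y = −120, v₀ = 65.2, g = 3.71:
171.0 tan²θ − 626 tanθ + (51.00) = 0.
tanθ = [626 ± √(626² − 4 × 171.0 × (51.00))] / (2 × 171.0) = (626 ± 597.5) / 342.0, giving tanθ = 0.08337 or 3.577.
θ = 4.766° or 74.38°; the larger is 74.38°.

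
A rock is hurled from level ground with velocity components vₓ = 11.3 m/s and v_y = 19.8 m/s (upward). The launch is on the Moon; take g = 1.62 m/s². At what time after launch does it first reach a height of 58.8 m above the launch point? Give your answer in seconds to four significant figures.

Height y(t) = 19.80 t − 0.8100 t² = 58.8 gives 0.8100 t² − 19.80 t + 58.8 = 0.
Quadratic formula: t = (19.80 ± √201.53) / 1.62 = (19.80 ± 14.20) / 1.62 → t = 3.459 s or 20.99 s.
The first (ascending) time is 3.459 s.

3.459 s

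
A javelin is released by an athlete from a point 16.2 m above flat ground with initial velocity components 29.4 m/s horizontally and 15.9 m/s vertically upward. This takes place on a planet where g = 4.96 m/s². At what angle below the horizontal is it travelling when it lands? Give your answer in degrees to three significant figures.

34.7°

The projectile lands when y = 16.2 + (15.90) t − ½·4.96·t² = 0. Positive root: t = (15.90 + √(15.90² + 2·4.96·16.2)) / 4.96 = (15.90 + 20.34) / 4.96 = 7.305 s.
At impact: v_y = v_y0 − g t = −20.34 m/s; vₓ = 29.40 m/s.
Angle below horizontal: arctan(|v_y|/vₓ) = arctan(20.34/29.40) = 34.67°.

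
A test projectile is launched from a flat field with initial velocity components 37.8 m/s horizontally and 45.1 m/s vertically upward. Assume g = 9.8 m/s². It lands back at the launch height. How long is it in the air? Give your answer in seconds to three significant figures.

Landing at launch height ⇒ T = 2 v_y0 / g = 2 × 45.10 / 9.80 = 9.204 s.

9.20 s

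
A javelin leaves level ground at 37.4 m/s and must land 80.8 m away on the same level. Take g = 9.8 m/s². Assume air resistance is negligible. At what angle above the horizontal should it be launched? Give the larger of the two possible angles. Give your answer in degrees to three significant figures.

72.8°

Level-ground range R = v₀² sin(2θ)/g ⇒ sin(2θ) = gR/v₀² = 9.80 × 80.8 / 37.4² = 0.5661.
2θ = 34.48° or 180° − 34.48° = 145.5°, so θ = 17.24° or 72.76°.
The larger angle is 72.76°.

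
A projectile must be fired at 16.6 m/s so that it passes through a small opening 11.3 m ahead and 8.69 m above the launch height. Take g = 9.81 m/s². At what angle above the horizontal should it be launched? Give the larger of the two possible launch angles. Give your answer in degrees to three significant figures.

Trajectory: y = x tanθ − g x² (1 + tan²θ)/(2v₀²). With x = 11.3, y = 8.69, v₀ = 16.6, g = 9.81:
2.273 tan²θ − 11.3 tanθ + (10.96) = 0.
tanθ = [11.3 ± √(11.3² − 4 × 2.273 × (10.96))] / (2 × 2.273) = (11.3 ± 5.293) / 4.546, giving tanθ = 1.321 or 3.650.
θ = 52.88° or 74.68°; the larger is 74.68°.

74.7°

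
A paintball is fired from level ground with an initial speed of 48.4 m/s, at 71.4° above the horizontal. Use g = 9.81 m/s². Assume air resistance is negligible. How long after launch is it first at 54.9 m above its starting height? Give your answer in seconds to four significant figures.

Components: vₓ = 48.40 cos 71.4° = 15.44 m/s, v_y0 = 48.40 sin 71.4° = 45.87 m/s.
Require v_y0 t − ½ g t² = 54.9, i.e. 4.905 t² − 45.87 t + 54.9 = 0.
Quadratic formula: t = (45.87 ± √1027.1) / 9.81 = (45.87 ± 32.05) / 9.81 → t = 1.409 s or 7.943 s.
The first (ascending) time is 1.409 s.

1.409 s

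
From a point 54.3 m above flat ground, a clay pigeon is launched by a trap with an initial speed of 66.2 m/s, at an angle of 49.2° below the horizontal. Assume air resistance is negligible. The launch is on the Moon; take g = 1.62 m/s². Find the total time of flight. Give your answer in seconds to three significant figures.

Resolve: vₓ = 66.20 cos 49.2° = 43.26 m/s and v_y0 = −50.11 m/s (downward).
With up positive and y = 0 at the ground: y(t) = 54.3 + (−50.11) t − 0.8100 t². Setting y = 0 and taking the positive root: t = [−50.11 + √(50.11² + 2·1.62·54.3)] / 1.62 = (−50.11 + 51.84) / 1.62 = 1.065 s.

1.07 s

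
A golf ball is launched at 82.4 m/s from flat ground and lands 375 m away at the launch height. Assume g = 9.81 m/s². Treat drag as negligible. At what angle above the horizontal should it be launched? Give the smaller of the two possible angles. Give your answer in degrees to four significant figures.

16.40°

From R = (v₀²/g) sin 2θ: sin 2θ = 9.81 × 375 / 6789.8 = 0.5418.
2θ = 32.81° or 180° − 32.81° = 147.2°, so θ = 16.40° or 73.60°.
The smaller angle is 16.40°.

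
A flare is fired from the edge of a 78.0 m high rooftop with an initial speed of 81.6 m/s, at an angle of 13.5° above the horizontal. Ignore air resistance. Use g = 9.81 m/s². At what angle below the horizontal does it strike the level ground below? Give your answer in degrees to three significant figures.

28.7°

Horizontal component vₓ = 81.60 cos 13.5° = 79.35 m/s; vertical v_y0 = 81.60 sin 13.5° = 19.05 m/s.
The projectile lands when y = 78.0 + (19.05) t − ½·9.81·t² = 0. Positive root: t = (19.05 + √(19.05² + 2·9.81·78.0)) / 9.81 = (19.05 + 43.51) / 9.81 = 6.377 s.
At impact: v_y = v_y0 − g t = −43.51 m/s; vₓ = 79.35 m/s.
Angle below horizontal: arctan(|v_y|/vₓ) = arctan(43.51/79.35) = 28.74°.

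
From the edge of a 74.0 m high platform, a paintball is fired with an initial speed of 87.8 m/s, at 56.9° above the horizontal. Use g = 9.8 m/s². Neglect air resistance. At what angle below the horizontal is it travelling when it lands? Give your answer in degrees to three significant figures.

Resolve: vₓ = 87.80 cos 56.9° = 47.95 m/s and v_y0 = 87.80 sin 56.9° = 73.55 m/s.
The projectile lands when y = 74.0 + (73.55) t − ½·9.80·t² = 0. Positive root: t = (73.55 + √(73.55² + 2·9.80·74.0)) / 9.80 = (73.55 + 82.83) / 9.80 = 15.96 s.
At impact: v_y = v_y0 − g t = −82.83 m/s; vₓ = 47.95 m/s.
Angle below horizontal: arctan(|v_y|/vₓ) = arctan(82.83/47.95) = 59.93°.

59.9°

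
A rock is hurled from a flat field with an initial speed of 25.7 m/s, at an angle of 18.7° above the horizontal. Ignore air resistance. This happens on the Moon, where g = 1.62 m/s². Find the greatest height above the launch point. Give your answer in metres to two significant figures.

vₓ = 25.70 cos 18.7° = 24.34 m/s; v_y0 = 25.70 sin 18.7° = 8.240 m/s.
Maximum height: H = v_y0² / (2g) = 8.240² / (2 × 1.62) = 20.95 m.

21 m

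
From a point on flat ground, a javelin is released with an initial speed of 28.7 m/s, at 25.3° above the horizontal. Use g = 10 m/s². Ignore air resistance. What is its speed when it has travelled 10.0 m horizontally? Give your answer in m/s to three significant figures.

Resolve: vₓ = 28.70 cos 25.3° = 25.95 m/s and v_y0 = 28.70 sin 25.3° = 12.27 m/s.
x = vₓ t ⇒ t = 10.0/25.95 = 0.3854 s.
Vertical velocity there: v_y = v_y0 − g t = 12.27 − 10.0 × 0.3854 = 8.411 m/s.
Speed: √(vₓ² + v_y²) = √(25.95² + 8.411²) = 27.28 m/s.

27.3 m/s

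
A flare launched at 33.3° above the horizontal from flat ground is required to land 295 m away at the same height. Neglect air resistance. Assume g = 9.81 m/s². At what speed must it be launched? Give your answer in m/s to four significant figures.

56.15 m/s

Level-ground range: R = v₀² sin(2θ)/g, so v₀ = √(gR / sin 2θ).
v₀ = √(9.81 × 295 / sin 66.60°) = √(2894 / 0.9178) = √3153.3 = 56.15 m/s.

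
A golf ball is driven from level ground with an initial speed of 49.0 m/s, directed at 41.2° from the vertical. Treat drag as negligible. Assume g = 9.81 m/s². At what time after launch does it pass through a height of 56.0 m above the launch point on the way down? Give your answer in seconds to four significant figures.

5.404 s

Components: vₓ = 49.00 sin 41.2° = 32.28 m/s, v_y0 = 49.00 cos 41.2° = 36.87 m/s.
Height y(t) = 36.87 t − 4.905 t² = 56.0 gives 4.905 t² − 36.87 t + 56.0 = 0.
t = [36.87 ± √(36.87² − 2·9.81·56.0)] / 9.81 = (36.87 ± 16.14) / 9.81, so t = 2.113 s or t = 5.404 s.
The descending-branch root is 5.404 s.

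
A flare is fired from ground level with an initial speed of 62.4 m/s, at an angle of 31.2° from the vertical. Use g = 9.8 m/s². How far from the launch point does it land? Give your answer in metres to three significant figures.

352 m

Resolve: vₓ = 62.40 sin 31.2° = 32.32 m/s and v_y0 = 62.40 cos 31.2° = 53.37 m/s.
Time aloft: T = 2 v_y0 / g = 2 × 53.37 / 9.80 = 10.89 s.
Range: R = vₓ T = 32.32 × 10.89 = 352.1 m.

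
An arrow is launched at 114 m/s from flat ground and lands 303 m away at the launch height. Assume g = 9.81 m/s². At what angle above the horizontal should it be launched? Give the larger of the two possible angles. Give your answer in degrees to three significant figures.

Level-ground range R = v₀² sin(2θ)/g ⇒ sin(2θ) = gR/v₀² = 9.81 × 303 / 114² = 0.2287.
2θ = 13.22° or 180° − 13.22° = 166.8°, so θ = 6.611° or 83.39°.
The larger angle is 83.39°.

83.4°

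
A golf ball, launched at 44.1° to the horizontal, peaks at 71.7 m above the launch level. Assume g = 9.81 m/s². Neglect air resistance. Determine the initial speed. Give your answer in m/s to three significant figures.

53.9 m/s

At the peak v_y = 0, so v_y0 = √(2gH) = √(2 × 9.81 × 71.7) = 37.51 m/s.
v_y0 = v₀ sin θ ⇒ v₀ = 37.51 / sin 44.1° = 53.90 m/s.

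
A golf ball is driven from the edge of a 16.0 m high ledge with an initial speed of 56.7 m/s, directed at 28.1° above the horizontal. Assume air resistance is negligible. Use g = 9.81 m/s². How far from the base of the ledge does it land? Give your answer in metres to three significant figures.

300 m

vₓ = 56.70 cos 28.1° = 50.02 m/s; v_y0 = 56.70 sin 28.1° = 26.71 m/s.
Vertical motion (up positive, ground at y = 0): 4.905 t² − (26.71) t − 16.0 = 0, so t = (26.71 + √(26.71² + 2·9.81·16.0)) / 9.81 = (26.71 + 32.05) / 9.81 = 5.989 s.
Horizontal distance: R = vₓ t = 50.02 × 5.989 = 299.6 m.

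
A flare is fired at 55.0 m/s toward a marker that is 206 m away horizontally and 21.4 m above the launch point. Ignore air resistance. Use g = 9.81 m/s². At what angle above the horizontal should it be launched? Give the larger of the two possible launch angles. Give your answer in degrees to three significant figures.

67.9°

Trajectory: y = x tanθ − g x² (1 + tan²θ)/(2v₀²). With x = 206, y = 21.4, v₀ = 55.0, g = 9.81:
68.81 tan²θ − 206 tanθ + (90.21) = 0.
tanθ = [206 ± √(206² − 4 × 68.81 × (90.21))] / (2 × 68.81) = (206 ± 132.7) / 137.6, giving tanθ = 0.5327 or 2.461.
θ = 28.04° or 67.89°; the larger is 67.89°.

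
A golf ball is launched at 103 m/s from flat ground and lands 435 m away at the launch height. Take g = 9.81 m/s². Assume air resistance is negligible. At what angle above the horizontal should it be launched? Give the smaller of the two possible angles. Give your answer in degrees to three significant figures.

11.9°

Level-ground range R = v₀² sin(2θ)/g ⇒ sin(2θ) = gR/v₀² = 9.81 × 435 / 103² = 0.4022.
2θ = 23.72° or 180° − 23.72° = 156.3°, so θ = 11.86° or 78.14°.
The smaller angle is 11.86°.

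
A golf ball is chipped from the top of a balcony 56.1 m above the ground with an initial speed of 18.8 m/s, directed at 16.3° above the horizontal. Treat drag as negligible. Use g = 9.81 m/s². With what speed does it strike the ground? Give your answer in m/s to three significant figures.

38.1 m/s

Resolve: vₓ = 18.80 cos 16.3° = 18.04 m/s and v_y0 = 18.80 sin 16.3° = 5.277 m/s.
With up positive and y = 0 at the ground: y(t) = 56.1 + (5.277) t − 4.905 t². Setting y = 0 and taking the positive root: t = [5.277 + √(5.277² + 2·9.81·56.1)] / 9.81 = (5.277 + 33.59) / 9.81 = 3.962 s.
Vertical velocity at impact: v_y = v_y0 − g t = 5.277 − 9.81 × 3.962 = −33.59 m/s.
Speed: |v| = √(vₓ² + v_y²) = √(18.04² + 33.59²) = 38.13 m/s.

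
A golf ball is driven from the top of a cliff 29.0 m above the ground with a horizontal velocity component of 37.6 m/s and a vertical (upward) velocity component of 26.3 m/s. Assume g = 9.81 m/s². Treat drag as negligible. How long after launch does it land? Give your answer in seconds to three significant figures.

The projectile lands when y = 29.0 + (26.30) t − ½·9.81·t² = 0. Positive root: t = (26.30 + √(26.30² + 2·9.81·29.0)) / 9.81 = (26.30 + 35.51) / 9.81 = 6.300 s.

6.30 s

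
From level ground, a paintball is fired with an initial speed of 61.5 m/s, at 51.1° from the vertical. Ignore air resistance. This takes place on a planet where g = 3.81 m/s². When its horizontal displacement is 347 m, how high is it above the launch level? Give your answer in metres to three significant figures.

180 m

Horizontal component vₓ = 61.50 sin 51.1° = 47.86 m/s; vertical v_y0 = 61.50 cos 51.1° = 38.62 m/s.
x = vₓ t ⇒ t = 347/47.86 = 7.250 s.
Height: y = v_y0 t − ½ g t² = 38.62 × 7.250 − 1.905 × 7.250² = 280.0 − 100.1 = 179.9 m.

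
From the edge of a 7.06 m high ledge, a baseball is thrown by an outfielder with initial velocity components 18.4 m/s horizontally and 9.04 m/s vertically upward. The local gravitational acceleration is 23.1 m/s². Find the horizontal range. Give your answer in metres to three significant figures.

23.3 m

Vertical motion (up positive, ground at y = 0): 11.55 t² − (9.040) t − 7.06 = 0, so t = (9.040 + √(9.040² + 2·23.1·7.06)) / 23.1 = (9.040 + 20.20) / 23.1 = 1.266 s.
Horizontal distance: R = vₓ t = 18.40 × 1.266 = 23.29 m.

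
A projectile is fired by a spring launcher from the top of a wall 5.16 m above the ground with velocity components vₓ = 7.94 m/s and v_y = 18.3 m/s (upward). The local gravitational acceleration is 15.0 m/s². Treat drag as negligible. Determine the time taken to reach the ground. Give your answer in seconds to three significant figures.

With up positive and y = 0 at the ground: y(t) = 5.16 + (18.30) t − 7.500 t². Setting y = 0 and taking the positive root: t = [18.30 + √(18.30² + 2·15.0·5.16)] / 15.0 = (18.30 + 22.13) / 15.0 = 2.695 s.

2.70 s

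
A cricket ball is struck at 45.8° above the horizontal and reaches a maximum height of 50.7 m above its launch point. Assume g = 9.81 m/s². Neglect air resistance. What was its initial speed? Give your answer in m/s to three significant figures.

At the peak v_y = 0, so v_y0 = √(2gH) = √(2 × 9.81 × 50.7) = 31.54 m/s.
v_y0 = v₀ sin θ ⇒ v₀ = 31.54 / sin 45.8° = 43.99 m/s.

44.0 m/s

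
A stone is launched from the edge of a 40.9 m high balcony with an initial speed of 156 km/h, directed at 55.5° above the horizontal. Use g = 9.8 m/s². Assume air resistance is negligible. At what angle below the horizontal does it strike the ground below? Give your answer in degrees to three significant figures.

61.7°

Convert: 156 km/h = 156/3.6 = 43.33 m/s.
Components: vₓ = 43.33 cos 55.5° = 24.54 m/s, v_y0 = 43.33 sin 55.5° = 35.71 m/s.
The projectile lands when y = 40.9 + (35.71) t − ½·9.80·t² = 0. Positive root: t = (35.71 + √(35.71² + 2·9.80·40.9)) / 9.80 = (35.71 + 45.57) / 9.80 = 8.295 s.
At impact: v_y = v_y0 − g t = −45.57 m/s; vₓ = 24.54 m/s.
Angle below horizontal: arctan(|v_y|/vₓ) = arctan(45.57/24.54) = 61.69°.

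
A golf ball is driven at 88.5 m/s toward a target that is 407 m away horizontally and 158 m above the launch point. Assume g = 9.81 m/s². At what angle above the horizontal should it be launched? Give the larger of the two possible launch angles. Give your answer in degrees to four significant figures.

Trajectory: y = x tanθ − g x² (1 + tan²θ)/(2v₀²). With x = 407, y = 158, v₀ = 88.5, g = 9.81:
103.7 tan²θ − 407 tanθ + (261.7) = 0.
tanθ = [407 ± √(407² − 4 × 103.7 × (261.7))] / (2 × 103.7) = (407 ± 238.8) / 207.5, giving tanθ = 0.8106 or 3.113.
θ = 39.03° or 72.19°; the larger is 72.19°.

72.19°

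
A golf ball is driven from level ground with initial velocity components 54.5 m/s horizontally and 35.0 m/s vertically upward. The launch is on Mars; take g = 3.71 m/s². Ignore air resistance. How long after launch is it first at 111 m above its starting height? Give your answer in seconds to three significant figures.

Require v_y0 t − ½ g t² = 111, i.e. 1.855 t² − 35.00 t + 111 = 0.
t = [35.00 ± √(35.00² − 2·3.71·111)] / 3.71 = (35.00 ± 20.03) / 3.71, so t = 4.034 s or t = 14.83 s.
The first (ascending) time is 4.034 s.

4.03 s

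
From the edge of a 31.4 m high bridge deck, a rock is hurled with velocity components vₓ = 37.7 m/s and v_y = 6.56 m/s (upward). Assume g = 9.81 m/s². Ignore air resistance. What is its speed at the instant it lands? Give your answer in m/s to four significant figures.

45.61 m/s

The projectile lands when y = 31.4 + (6.560) t − ½·9.81·t² = 0. Positive root: t = (6.560 + √(6.560² + 2·9.81·31.4)) / 9.81 = (6.560 + 25.67) / 9.81 = 3.286 s.
Vertical velocity at impact: v_y = v_y0 − g t = 6.560 − 9.81 × 3.286 = −25.67 m/s.
Speed: |v| = √(vₓ² + v_y²) = √(37.70² + 25.67²) = 45.61 m/s.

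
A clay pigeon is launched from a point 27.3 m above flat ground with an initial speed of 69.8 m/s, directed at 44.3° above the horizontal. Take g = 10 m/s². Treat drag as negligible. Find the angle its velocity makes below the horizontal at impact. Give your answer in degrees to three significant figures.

vₓ = 69.80 cos 44.3° = 49.96 m/s; v_y0 = 69.80 sin 44.3° = 48.75 m/s.
The projectile lands when y = 27.3 + (48.75) t − ½·10.0·t² = 0. Positive root: t = (48.75 + √(48.75² + 2·10.0·27.3)) / 10.0 = (48.75 + 54.06) / 10.0 = 10.28 s.
At impact: v_y = v_y0 − g t = −54.06 m/s; vₓ = 49.96 m/s.
Angle below horizontal: arctan(|v_y|/vₓ) = arctan(54.06/49.96) = 47.26°.

47.3°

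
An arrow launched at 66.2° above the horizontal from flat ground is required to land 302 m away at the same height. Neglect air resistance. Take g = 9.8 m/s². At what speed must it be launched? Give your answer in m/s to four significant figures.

63.31 m/s

From R = (v₀² / g) sin 2θ: v₀ = √(gR / sin 2θ).
v₀ = √(9.80 × 302 / sin 132.4°) = √(2960 / 0.7385) = √4007.8 = 63.31 m/s.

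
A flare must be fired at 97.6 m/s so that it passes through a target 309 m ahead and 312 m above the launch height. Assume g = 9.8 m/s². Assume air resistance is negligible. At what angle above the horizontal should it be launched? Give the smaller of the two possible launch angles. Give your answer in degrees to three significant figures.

Trajectory: y = x tanθ − g x² (1 + tan²θ)/(2v₀²). With x = 309, y = 312, v₀ = 97.6, g = 9.80:
49.11 tan²θ − 309 tanθ + (361.1) = 0.
tanθ = [309 ± √(309² − 4 × 49.11 × (361.1))] / (2 × 49.11) = (309 ± 156.6) / 98.23, giving tanθ = 1.551 or 4.740.
θ = 57.19° or 78.09°; the smaller is 57.19°.

57.2°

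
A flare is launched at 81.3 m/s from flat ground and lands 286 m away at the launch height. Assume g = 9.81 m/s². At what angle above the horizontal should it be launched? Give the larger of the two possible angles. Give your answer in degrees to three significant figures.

77.4°

From R = (v₀²/g) sin 2θ: sin 2θ = 9.81 × 286 / 6609.7 = 0.4245.
2θ = 25.12° or 180° − 25.12° = 154.9°, so θ = 12.56° or 77.44°.
The larger angle is 77.44°.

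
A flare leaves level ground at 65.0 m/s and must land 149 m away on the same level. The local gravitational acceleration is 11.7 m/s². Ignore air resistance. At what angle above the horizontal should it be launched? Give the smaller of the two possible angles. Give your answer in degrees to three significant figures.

12.2°

R = v₀² sin 2θ / g gives sin 2θ = gR/v₀² = 11.7·149/65.0² = 0.4126.
2θ = 24.37° or 180° − 24.37° = 155.6°, so θ = 12.18° or 77.82°.
The smaller angle is 12.18°.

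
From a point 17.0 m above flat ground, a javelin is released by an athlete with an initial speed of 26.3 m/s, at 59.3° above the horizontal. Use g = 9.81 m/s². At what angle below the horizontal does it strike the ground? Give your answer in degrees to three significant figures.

65.2°

Horizontal component vₓ = 26.30 cos 59.3° = 13.43 m/s; vertical v_y0 = 26.30 sin 59.3° = 22.61 m/s.
The projectile lands when y = 17.0 + (22.61) t − ½·9.81·t² = 0. Positive root: t = (22.61 + √(22.61² + 2·9.81·17.0)) / 9.81 = (22.61 + 29.07) / 9.81 = 5.268 s.
At impact: v_y = v_y0 − g t = −29.07 m/s; vₓ = 13.43 m/s.
Angle below horizontal: arctan(|v_y|/vₓ) = arctan(29.07/13.43) = 65.21°.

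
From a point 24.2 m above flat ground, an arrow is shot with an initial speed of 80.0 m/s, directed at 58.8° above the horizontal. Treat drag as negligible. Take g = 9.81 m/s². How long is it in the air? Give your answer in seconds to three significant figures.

14.3 s

Components: vₓ = 80.00 cos 58.8° = 41.44 m/s, v_y0 = 80.00 sin 58.8° = 68.43 m/s.
With up positive and y = 0 at the ground: y(t) = 24.2 + (68.43) t − 4.905 t². Setting y = 0 and taking the positive root: t = [68.43 + √(68.43² + 2·9.81·24.2)] / 9.81 = (68.43 + 71.81) / 9.81 = 14.30 s.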